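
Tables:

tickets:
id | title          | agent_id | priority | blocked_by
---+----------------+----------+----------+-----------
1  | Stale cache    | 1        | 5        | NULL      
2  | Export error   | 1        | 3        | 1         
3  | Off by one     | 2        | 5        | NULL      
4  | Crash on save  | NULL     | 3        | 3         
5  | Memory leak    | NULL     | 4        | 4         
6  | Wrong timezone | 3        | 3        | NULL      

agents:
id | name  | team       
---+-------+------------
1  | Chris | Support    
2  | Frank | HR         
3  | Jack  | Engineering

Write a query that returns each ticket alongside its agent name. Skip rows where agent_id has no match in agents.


INNER JOIN keeps only tickets rows whose agent_id matches an id in agents. Walk through each ticket:
  - ticket 1 (Stale cache): agent_id=1 -> matches Chris
  - ticket 2 (Export error): agent_id=1 -> matches Chris
  - ticket 3 (Off by one): agent_id=2 -> matches Frank
  - ticket 4 (Crash on save): agent_id=NULL, no match -> dropped
  - ticket 5 (Memory leak): agent_id=NULL, no match -> dropped
  - ticket 6 (Wrong timezone): agent_id=3 -> matches Jack
So 2 of 6 rows are dropped.

SQL:
SELECT a.title, b.name AS agent
FROM tickets a
INNER JOIN agents b ON a.agent_id = b.id

Result:
title          | agent
---------------+------
Stale cache    | Chris
Export error   | Chris
Off by one     | Frank
Wrong timezone | Jack 


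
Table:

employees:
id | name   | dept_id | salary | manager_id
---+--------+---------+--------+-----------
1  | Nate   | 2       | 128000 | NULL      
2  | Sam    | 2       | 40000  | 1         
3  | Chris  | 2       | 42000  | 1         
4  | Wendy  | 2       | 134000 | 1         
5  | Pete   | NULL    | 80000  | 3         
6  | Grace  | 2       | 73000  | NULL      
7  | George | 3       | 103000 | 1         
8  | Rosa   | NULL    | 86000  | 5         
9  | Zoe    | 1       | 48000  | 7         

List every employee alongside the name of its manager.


This is a self-join: employees is joined to a second copy of itself, matching each row's manager_id to another row's id. Use LEFT JOIN so rows with manager_id=NULL are kept.
  - employee 1 (Nate): manager_id=NULL -> NULL
  - employee 2 (Sam): manager_id=1 -> Nate
  - employee 3 (Chris): manager_id=1 -> Nate
  - employee 4 (Wendy): manager_id=1 -> Nate
  - employee 5 (Pete): manager_id=3 -> Chris
  - employee 6 (Grace): manager_id=NULL -> NULL
  - employee 7 (George): manager_id=1 -> Nate
  - employee 8 (Rosa): manager_id=5 -> Pete
  - employee 9 (Zoe): manager_id=7 -> George

SQL:
SELECT a.name AS item, b.name AS manager
FROM employees a
LEFT JOIN employees b ON a.manager_id = b.id

Result:
item   | manager
-------+--------
Nate   | NULL   
Sam    | Nate   
Chris  | Nate   
Wendy  | Nate   
Pete   | Chris  
Grace  | NULL   
George | Nate   
Rosa   | Pete   
Zoe    | George 


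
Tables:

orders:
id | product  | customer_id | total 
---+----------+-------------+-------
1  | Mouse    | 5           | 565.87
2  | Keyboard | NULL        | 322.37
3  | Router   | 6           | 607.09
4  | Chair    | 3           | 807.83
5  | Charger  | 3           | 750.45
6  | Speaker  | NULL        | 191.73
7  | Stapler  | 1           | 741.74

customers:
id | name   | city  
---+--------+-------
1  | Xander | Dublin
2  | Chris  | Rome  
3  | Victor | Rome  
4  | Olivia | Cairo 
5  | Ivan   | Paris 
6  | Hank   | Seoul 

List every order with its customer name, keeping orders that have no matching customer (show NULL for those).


LEFT JOIN keeps every row from orders (the left table); where customer_id has no match in customers, the customer columns become NULL. Walk through each order:
  - order 1 (Mouse): customer_id=5 -> matches Ivan
  - order 2 (Keyboard): customer_id=NULL, no match -> kept with NULL
  - order 3 (Router): customer_id=6 -> matches Hank
  - order 4 (Chair): customer_id=3 -> matches Victor
  - order 5 (Charger): customer_id=3 -> matches Victor
  - order 6 (Speaker): customer_id=NULL, no match -> kept with NULL
  - order 7 (Stapler): customer_id=1 -> matches Xander
All 7 rows appear; 2 have NULL customer.

SQL:
SELECT a.product, b.name AS customer
FROM orders a
LEFT JOIN customers b ON a.customer_id = b.id

Result:
product  | customer
---------+---------
Mouse    | Ivan    
Keyboard | NULL    
Router   | Hank    
Chair    | Victor  
Charger  | Victor  
Speaker  | NULL    
Stapler  | Xander  


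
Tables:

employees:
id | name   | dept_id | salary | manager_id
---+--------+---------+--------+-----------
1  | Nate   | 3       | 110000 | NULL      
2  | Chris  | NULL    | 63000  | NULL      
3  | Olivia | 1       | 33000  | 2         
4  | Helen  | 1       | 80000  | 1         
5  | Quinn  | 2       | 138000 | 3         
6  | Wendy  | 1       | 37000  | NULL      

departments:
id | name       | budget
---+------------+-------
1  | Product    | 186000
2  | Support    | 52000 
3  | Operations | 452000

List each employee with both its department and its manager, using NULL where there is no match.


Two LEFT JOINs from the same base table employees: one to departments via dept_id, one to employees itself via manager_id. Both are LEFT so every employee is preserved.
Match against departments:
  - employee 1 (Nate): dept_id=3 -> matches Operations
  - employee 2 (Chris): dept_id=NULL, no match -> kept with NULL
  - employee 3 (Olivia): dept_id=1 -> matches Product
  - employee 4 (Helen): dept_id=1 -> matches Product
  - employee 5 (Quinn): dept_id=2 -> matches Support
  - employee 6 (Wendy): dept_id=1 -> matches Product
Match against employees (self):
  - employee 1 (Nate): manager_id=NULL -> NULL
  - employee 2 (Chris): manager_id=NULL -> NULL
  - employee 3 (Olivia): manager_id=2 -> Chris
  - employee 4 (Helen): manager_id=1 -> Nate
  - employee 5 (Quinn): manager_id=3 -> Olivia
  - employee 6 (Wendy): manager_id=NULL -> NULL

SQL:
SELECT a.name, b.name AS department, c.name AS manager
FROM employees a
LEFT JOIN departments b ON a.dept_id = b.id
LEFT JOIN employees c ON a.manager_id = c.id

Result:
name   | department | manager
-------+------------+--------
Nate   | Operations | NULL   
Chris  | NULL       | NULL   
Olivia | Product    | Chris  
Helen  | Product    | Nate   
Quinn  | Support    | Olivia 
Wendy  | Product    | NULL   


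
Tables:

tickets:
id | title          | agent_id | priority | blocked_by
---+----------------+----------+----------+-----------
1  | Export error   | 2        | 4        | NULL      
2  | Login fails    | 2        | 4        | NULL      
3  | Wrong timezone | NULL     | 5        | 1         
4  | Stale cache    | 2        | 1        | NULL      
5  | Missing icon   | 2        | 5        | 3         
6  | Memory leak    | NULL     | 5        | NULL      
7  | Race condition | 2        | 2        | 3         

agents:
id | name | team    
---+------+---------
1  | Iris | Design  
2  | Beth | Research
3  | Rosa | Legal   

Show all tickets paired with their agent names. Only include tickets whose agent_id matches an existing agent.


INNER JOIN keeps only tickets rows whose agent_id matches an id in agents. Walk through each ticket:
  - ticket 1 (Export error): agent_id=2 -> matches Beth
  - ticket 2 (Login fails): agent_id=2 -> matches Beth
  - ticket 3 (Wrong timezone): agent_id=NULL, no match -> dropped
  - ticket 4 (Stale cache): agent_id=2 -> matches Beth
  - ticket 5 (Missing icon): agent_id=2 -> matches Beth
  - ticket 6 (Memory leak): agent_id=NULL, no match -> dropped
  - ticket 7 (Race condition): agent_id=2 -> matches Beth
So 2 of 7 rows are dropped.

SQL:
SELECT a.title, b.name AS agent
FROM tickets a
INNER JOIN agents b ON a.agent_id = b.id

Result:
title          | agent
---------------+------
Export error   | Beth 
Login fails    | Beth 
Stale cache    | Beth 
Missing icon   | Beth 
Race condition | Beth 


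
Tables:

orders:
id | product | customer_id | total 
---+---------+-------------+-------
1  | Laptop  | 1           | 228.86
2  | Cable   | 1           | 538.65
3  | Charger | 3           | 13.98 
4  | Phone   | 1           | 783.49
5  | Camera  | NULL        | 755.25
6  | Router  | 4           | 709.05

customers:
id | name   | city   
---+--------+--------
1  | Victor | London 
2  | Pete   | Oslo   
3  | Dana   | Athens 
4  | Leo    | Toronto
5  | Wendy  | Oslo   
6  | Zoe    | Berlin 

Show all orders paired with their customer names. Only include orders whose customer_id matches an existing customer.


INNER JOIN keeps only orders rows whose customer_id matches an id in customers. Walk through each order:
  - order 1 (Laptop): customer_id=1 -> matches Victor
  - order 2 (Cable): customer_id=1 -> matches Victor
  - order 3 (Charger): customer_id=3 -> matches Dana
  - order 4 (Phone): customer_id=1 -> matches Victor
  - order 5 (Camera): customer_id=NULL, no match -> dropped
  - order 6 (Router): customer_id=4 -> matches Leo
So 1 of 6 rows is dropped.

SQL:
SELECT a.product, b.name AS customer
FROM orders a
INNER JOIN customers b ON a.customer_id = b.id

Result:
product | customer
--------+---------
Laptop  | Victor  
Cable   | Victor  
Charger | Dana    
Phone   | Victor  
Router  | Leo     


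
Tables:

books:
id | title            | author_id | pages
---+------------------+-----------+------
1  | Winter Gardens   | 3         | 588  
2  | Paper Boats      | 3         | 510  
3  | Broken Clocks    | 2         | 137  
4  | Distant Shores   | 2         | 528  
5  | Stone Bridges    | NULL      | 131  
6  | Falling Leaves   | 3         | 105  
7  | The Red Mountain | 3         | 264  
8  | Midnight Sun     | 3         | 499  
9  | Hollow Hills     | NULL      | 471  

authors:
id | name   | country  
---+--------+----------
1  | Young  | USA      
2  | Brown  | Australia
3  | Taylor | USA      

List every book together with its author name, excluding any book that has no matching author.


INNER JOIN keeps only books rows whose author_id matches an id in authors. Walk through each book:
  - book 1 (Winter Gardens): author_id=3 -> matches Taylor
  - book 2 (Paper Boats): author_id=3 -> matches Taylor
  - book 3 (Broken Clocks): author_id=2 -> matches Brown
  - book 4 (Distant Shores): author_id=2 -> matches Brown
  - book 5 (Stone Bridges): author_id=NULL, no match -> dropped
  - book 6 (Falling Leaves): author_id=3 -> matches Taylor
  - book 7 (The Red Mountain): author_id=3 -> matches Taylor
  - book 8 (Midnight Sun): author_id=3 -> matches Taylor
  - book 9 (Hollow Hills): author_id=NULL, no match -> dropped
So 2 of 9 rows are dropped.

SQL:
SELECT a.title, b.name AS author
FROM books a
INNER JOIN authors b ON a.author_id = b.id

Result:
title            | author
-----------------+-------
Winter Gardens   | Taylor
Paper Boats      | Taylor
Broken Clocks    | Brown 
Distant Shores   | Brown 
Falling Leaves   | Taylor
The Red Mountain | Taylor
Midnight Sun     | Taylor


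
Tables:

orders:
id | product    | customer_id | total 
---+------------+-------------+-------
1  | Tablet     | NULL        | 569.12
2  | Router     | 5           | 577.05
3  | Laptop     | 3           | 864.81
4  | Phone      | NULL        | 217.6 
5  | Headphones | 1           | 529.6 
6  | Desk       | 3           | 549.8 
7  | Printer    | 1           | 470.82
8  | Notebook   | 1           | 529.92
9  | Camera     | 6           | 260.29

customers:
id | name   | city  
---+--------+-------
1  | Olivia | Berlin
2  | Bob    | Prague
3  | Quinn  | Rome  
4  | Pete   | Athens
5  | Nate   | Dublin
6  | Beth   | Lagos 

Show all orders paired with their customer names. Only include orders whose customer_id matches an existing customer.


INNER JOIN keeps only orders rows whose customer_id matches an id in customers. Walk through each order:
  - order 1 (Tablet): customer_id=NULL, no match -> dropped
  - order 2 (Router): customer_id=5 -> matches Nate
  - order 3 (Laptop): customer_id=3 -> matches Quinn
  - order 4 (Phone): customer_id=NULL, no match -> dropped
  - order 5 (Headphones): customer_id=1 -> matches Olivia
  - order 6 (Desk): customer_id=3 -> matches Quinn
  - order 7 (Printer): customer_id=1 -> matches Olivia
  - order 8 (Notebook): customer_id=1 -> matches Olivia
  - order 9 (Camera): customer_id=6 -> matches Beth
So 2 of 9 rows are dropped.

SQL:
SELECT a.product, b.name AS customer
FROM orders a
INNER JOIN customers b ON a.customer_id = b.id

Result:
product    | customer
-----------+---------
Router     | Nate    
Laptop     | Quinn   
Headphones | Olivia  
Desk       | Quinn   
Printer    | Olivia  
Notebook   | Olivia  
Camera     | Beth    


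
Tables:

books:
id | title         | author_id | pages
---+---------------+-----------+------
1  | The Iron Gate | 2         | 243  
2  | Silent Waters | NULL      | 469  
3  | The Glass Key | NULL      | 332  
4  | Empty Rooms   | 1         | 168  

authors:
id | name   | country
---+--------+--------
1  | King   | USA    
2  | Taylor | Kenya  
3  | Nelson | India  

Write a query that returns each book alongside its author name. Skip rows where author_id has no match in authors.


INNER JOIN keeps only books rows whose author_id matches an id in authors. Walk through each book:
  - book 1 (The Iron Gate): author_id=2 -> matches Taylor
  - book 2 (Silent Waters): author_id=NULL, no match -> dropped
  - book 3 (The Glass Key): author_id=NULL, no match -> dropped
  - book 4 (Empty Rooms): author_id=1 -> matches King
So 2 of 4 rows are dropped.

SQL:
SELECT a.title, b.name AS author
FROM books a
INNER JOIN authors b ON a.author_id = b.id

Result:
title         | author
--------------+-------
The Iron Gate | Taylor
Empty Rooms   | King  


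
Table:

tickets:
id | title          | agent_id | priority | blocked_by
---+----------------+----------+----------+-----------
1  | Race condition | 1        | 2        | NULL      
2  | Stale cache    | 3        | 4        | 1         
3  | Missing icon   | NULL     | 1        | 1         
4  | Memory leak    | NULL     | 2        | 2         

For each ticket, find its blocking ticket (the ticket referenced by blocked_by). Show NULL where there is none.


This is a self-join: tickets is joined to a second copy of itself, matching each row's blocked_by to another row's id. Use LEFT JOIN so rows with blocked_by=NULL are kept.
  - ticket 1 (Race condition): blocked_by=NULL -> NULL
  - ticket 2 (Stale cache): blocked_by=1 -> Race condition
  - ticket 3 (Missing icon): blocked_by=1 -> Race condition
  - ticket 4 (Memory leak): blocked_by=2 -> Stale cache

SQL:
SELECT a.title AS item, b.title AS blocked_by
FROM tickets a
LEFT JOIN tickets b ON a.blocked_by = b.id

Result:
item           | blocked_by    
---------------+---------------
Race condition | NULL          
Stale cache    | Race condition
Missing icon   | Race condition
Memory leak    | Stale cache   


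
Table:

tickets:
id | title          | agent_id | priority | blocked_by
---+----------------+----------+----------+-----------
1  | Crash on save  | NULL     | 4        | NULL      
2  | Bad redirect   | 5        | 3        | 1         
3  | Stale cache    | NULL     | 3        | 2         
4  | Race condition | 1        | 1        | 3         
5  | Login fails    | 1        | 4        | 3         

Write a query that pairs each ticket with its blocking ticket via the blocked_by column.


This is a self-join: tickets is joined to a second copy of itself, matching each row's blocked_by to another row's id. Use LEFT JOIN so rows with blocked_by=NULL are kept.
  - ticket 1 (Crash on save): blocked_by=NULL -> NULL
  - ticket 2 (Bad redirect): blocked_by=1 -> Crash on save
  - ticket 3 (Stale cache): blocked_by=2 -> Bad redirect
  - ticket 4 (Race condition): blocked_by=3 -> Stale cache
  - ticket 5 (Login fails): blocked_by=3 -> Stale cache

SQL:
SELECT a.title AS item, b.title AS blocked_by
FROM tickets a
LEFT JOIN tickets b ON a.blocked_by = b.id

Result:
item           | blocked_by   
---------------+--------------
Crash on save  | NULL         
Bad redirect   | Crash on save
Stale cache    | Bad redirect 
Race condition | Stale cache  
Login fails    | Stale cache  


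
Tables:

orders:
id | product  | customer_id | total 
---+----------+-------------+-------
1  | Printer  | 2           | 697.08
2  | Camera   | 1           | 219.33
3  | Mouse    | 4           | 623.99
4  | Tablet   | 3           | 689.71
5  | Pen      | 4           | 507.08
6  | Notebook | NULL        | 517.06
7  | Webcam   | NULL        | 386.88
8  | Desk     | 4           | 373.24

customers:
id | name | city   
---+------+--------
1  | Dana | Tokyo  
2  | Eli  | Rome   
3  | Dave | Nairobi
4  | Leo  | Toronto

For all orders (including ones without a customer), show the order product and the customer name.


LEFT JOIN keeps every row from orders (the left table); where customer_id has no match in customers, the customer columns become NULL. Walk through each order:
  - order 1 (Printer): customer_id=2 -> matches Eli
  - order 2 (Camera): customer_id=1 -> matches Dana
  - order 3 (Mouse): customer_id=4 -> matches Leo
  - order 4 (Tablet): customer_id=3 -> matches Dave
  - order 5 (Pen): customer_id=4 -> matches Leo
  - order 6 (Notebook): customer_id=NULL, no match -> kept with NULL
  - order 7 (Webcam): customer_id=NULL, no match -> kept with NULL
  - order 8 (Desk): customer_id=4 -> matches Leo
All 8 rows appear; 2 have NULL customer.

SQL:
SELECT a.product, b.name AS customer
FROM orders a
LEFT JOIN customers b ON a.customer_id = b.id

Result:
product  | customer
---------+---------
Printer  | Eli     
Camera   | Dana    
Mouse    | Leo     
Tablet   | Dave    
Pen      | Leo     
Notebook | NULL    
Webcam   | NULL    
Desk     | Leo     


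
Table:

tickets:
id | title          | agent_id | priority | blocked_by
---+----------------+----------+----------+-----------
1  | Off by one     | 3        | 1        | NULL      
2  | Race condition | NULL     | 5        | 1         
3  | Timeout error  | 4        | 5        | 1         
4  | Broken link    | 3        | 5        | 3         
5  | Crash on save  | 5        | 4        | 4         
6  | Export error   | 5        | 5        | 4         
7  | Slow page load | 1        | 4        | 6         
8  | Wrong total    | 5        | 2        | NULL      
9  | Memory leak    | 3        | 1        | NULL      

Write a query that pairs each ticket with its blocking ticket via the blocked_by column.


This is a self-join: tickets is joined to a second copy of itself, matching each row's blocked_by to another row's id. Use LEFT JOIN so rows with blocked_by=NULL are kept.
  - ticket 1 (Off by one): blocked_by=NULL -> NULL
  - ticket 2 (Race condition): blocked_by=1 -> Off by one
  - ticket 3 (Timeout error): blocked_by=1 -> Off by one
  - ticket 4 (Broken link): blocked_by=3 -> Timeout error
  - ticket 5 (Crash on save): blocked_by=4 -> Broken link
  - ticket 6 (Export error): blocked_by=4 -> Broken link
  - ticket 7 (Slow page load): blocked_by=6 -> Export error
  - ticket 8 (Wrong total): blocked_by=NULL -> NULL
  - ticket 9 (Memory leak): blocked_by=NULL -> NULL

SQL:
SELECT a.title AS item, b.title AS blocked_by
FROM tickets a
LEFT JOIN tickets b ON a.blocked_by = b.id

Result:
item           | blocked_by   
---------------+--------------
Off by one     | NULL         
Race condition | Off by one   
Timeout error  | Off by one   
Broken link    | Timeout error
Crash on save  | Broken link  
Export error   | Broken link  
Slow page load | Export error 
Wrong total    | NULL         
Memory leak    | NULL         


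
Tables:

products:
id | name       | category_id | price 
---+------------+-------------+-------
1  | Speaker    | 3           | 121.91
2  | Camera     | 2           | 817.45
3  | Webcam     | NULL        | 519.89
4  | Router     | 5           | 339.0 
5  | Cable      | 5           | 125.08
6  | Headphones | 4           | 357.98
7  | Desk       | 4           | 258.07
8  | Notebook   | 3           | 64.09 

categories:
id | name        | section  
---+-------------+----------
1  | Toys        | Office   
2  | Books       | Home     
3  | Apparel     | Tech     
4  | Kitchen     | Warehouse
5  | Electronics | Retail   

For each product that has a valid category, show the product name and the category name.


INNER JOIN keeps only products rows whose category_id matches an id in categories. Walk through each product:
  - product 1 (Speaker): category_id=3 -> matches Apparel
  - product 2 (Camera): category_id=2 -> matches Books
  - product 3 (Webcam): category_id=NULL, no match -> dropped
  - product 4 (Router): category_id=5 -> matches Electronics
  - product 5 (Cable): category_id=5 -> matches Electronics
  - product 6 (Headphones): category_id=4 -> matches Kitchen
  - product 7 (Desk): category_id=4 -> matches Kitchen
  - product 8 (Notebook): category_id=3 -> matches Apparel
So 1 of 8 rows is dropped.

SQL:
SELECT a.name, b.name AS category
FROM products a
INNER JOIN categories b ON a.category_id = b.id

Result:
name       | category   
-----------+------------
Speaker    | Apparel    
Camera     | Books      
Router     | Electronics
Cable      | Electronics
Headphones | Kitchen    
Desk       | Kitchen    
Notebook   | Apparel    


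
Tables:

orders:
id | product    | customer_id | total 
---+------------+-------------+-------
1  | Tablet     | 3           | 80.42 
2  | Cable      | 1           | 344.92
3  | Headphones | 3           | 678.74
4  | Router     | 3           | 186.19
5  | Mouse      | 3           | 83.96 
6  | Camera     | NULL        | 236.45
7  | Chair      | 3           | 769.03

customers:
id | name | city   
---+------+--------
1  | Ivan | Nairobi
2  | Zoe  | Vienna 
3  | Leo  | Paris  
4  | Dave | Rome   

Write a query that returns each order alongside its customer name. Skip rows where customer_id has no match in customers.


INNER JOIN keeps only orders rows whose customer_id matches an id in customers. Walk through each order:
  - order 1 (Tablet): customer_id=3 -> matches Leo
  - order 2 (Cable): customer_id=1 -> matches Ivan
  - order 3 (Headphones): customer_id=3 -> matches Leo
  - order 4 (Router): customer_id=3 -> matches Leo
  - order 5 (Mouse): customer_id=3 -> matches Leo
  - order 6 (Camera): customer_id=NULL, no match -> dropped
  - order 7 (Chair): customer_id=3 -> matches Leo
So 1 of 7 rows is dropped.

SQL:
SELECT a.product, b.name AS customer
FROM orders a
INNER JOIN customers b ON a.customer_id = b.id

Result:
product    | customer
-----------+---------
Tablet     | Leo     
Cable      | Ivan    
Headphones | Leo     
Router     | Leo     
Mouse      | Leo     
Chair      | Leo     


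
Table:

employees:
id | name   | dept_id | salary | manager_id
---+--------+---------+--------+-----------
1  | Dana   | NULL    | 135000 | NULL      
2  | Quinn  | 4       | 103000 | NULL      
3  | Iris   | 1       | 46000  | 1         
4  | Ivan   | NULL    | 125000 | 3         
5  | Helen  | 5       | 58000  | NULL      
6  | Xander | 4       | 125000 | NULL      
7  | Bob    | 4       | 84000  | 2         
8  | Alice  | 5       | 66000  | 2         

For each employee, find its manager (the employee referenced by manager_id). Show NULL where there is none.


This is a self-join: employees is joined to a second copy of itself, matching each row's manager_id to another row's id. Use LEFT JOIN so rows with manager_id=NULL are kept.
  - employee 1 (Dana): manager_id=NULL -> NULL
  - employee 2 (Quinn): manager_id=NULL -> NULL
  - employee 3 (Iris): manager_id=1 -> Dana
  - employee 4 (Ivan): manager_id=3 -> Iris
  - employee 5 (Helen): manager_id=NULL -> NULL
  - employee 6 (Xander): manager_id=NULL -> NULL
  - employee 7 (Bob): manager_id=2 -> Quinn
  - employee 8 (Alice): manager_id=2 -> Quinn

SQL:
SELECT a.name AS item, b.name AS manager
FROM employees a
LEFT JOIN employees b ON a.manager_id = b.id

Result:
item   | manager
-------+--------
Dana   | NULL   
Quinn  | NULL   
Iris   | Dana   
Ivan   | Iris   
Helen  | NULL   
Xander | NULL   
Bob    | Quinn  
Alice  | Quinn  


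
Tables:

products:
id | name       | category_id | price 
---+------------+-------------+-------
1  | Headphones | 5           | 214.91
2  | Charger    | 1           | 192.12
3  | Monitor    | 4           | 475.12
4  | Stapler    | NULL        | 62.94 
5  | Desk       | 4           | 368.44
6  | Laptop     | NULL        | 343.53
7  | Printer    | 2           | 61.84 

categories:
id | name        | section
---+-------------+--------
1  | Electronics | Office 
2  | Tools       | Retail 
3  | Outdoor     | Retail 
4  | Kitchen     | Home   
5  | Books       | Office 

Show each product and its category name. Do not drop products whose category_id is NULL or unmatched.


LEFT JOIN keeps every row from products (the left table); where category_id has no match in categories, the category columns become NULL. Walk through each product:
  - product 1 (Headphones): category_id=5 -> matches Books
  - product 2 (Charger): category_id=1 -> matches Electronics
  - product 3 (Monitor): category_id=4 -> matches Kitchen
  - product 4 (Stapler): category_id=NULL, no match -> kept with NULL
  - product 5 (Desk): category_id=4 -> matches Kitchen
  - product 6 (Laptop): category_id=NULL, no match -> kept with NULL
  - product 7 (Printer): category_id=2 -> matches Tools
All 7 rows appear; 2 have NULL category.

SQL:
SELECT a.name, b.name AS category
FROM products a
LEFT JOIN categories b ON a.category_id = b.id

Result:
name       | category   
-----------+------------
Headphones | Books      
Charger    | Electronics
Monitor    | Kitchen    
Stapler    | NULL       
Desk       | Kitchen    
Laptop     | NULL       
Printer    | Tools      


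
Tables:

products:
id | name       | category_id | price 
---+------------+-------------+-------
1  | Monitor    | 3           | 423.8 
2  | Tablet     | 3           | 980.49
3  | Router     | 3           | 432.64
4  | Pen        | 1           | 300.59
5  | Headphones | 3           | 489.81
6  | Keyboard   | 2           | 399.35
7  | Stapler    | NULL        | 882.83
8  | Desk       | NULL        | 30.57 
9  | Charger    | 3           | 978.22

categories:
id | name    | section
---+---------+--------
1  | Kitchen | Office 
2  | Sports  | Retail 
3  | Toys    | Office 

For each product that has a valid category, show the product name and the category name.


INNER JOIN keeps only products rows whose category_id matches an id in categories. Walk through each product:
  - product 1 (Monitor): category_id=3 -> matches Toys
  - product 2 (Tablet): category_id=3 -> matches Toys
  - product 3 (Router): category_id=3 -> matches Toys
  - product 4 (Pen): category_id=1 -> matches Kitchen
  - product 5 (Headphones): category_id=3 -> matches Toys
  - product 6 (Keyboard): category_id=2 -> matches Sports
  - product 7 (Stapler): category_id=NULL, no match -> dropped
  - product 8 (Desk): category_id=NULL, no match -> dropped
  - product 9 (Charger): category_id=3 -> matches Toys
So 2 of 9 rows are dropped.

SQL:
SELECT a.name, b.name AS category
FROM products a
INNER JOIN categories b ON a.category_id = b.id

Result:
name       | category
-----------+---------
Monitor    | Toys    
Tablet     | Toys    
Router     | Toys    
Pen        | Kitchen 
Headphones | Toys    
Keyboard   | Sports  
Charger    | Toys    


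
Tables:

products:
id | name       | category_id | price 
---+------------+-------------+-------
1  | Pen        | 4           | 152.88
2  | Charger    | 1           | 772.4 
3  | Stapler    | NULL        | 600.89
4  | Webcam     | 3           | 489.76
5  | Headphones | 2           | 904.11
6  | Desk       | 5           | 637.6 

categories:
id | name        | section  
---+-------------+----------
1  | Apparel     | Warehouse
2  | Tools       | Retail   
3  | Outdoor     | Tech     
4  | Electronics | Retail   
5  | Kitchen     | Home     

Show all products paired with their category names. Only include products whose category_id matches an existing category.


INNER JOIN keeps only products rows whose category_id matches an id in categories. Walk through each product:
  - product 1 (Pen): category_id=4 -> matches Electronics
  - product 2 (Charger): category_id=1 -> matches Apparel
  - product 3 (Stapler): category_id=NULL, no match -> dropped
  - product 4 (Webcam): category_id=3 -> matches Outdoor
  - product 5 (Headphones): category_id=2 -> matches Tools
  - product 6 (Desk): category_id=5 -> matches Kitchen
So 1 of 6 rows is dropped.

SQL:
SELECT a.name, b.name AS category
FROM products a
INNER JOIN categories b ON a.category_id = b.id

Result:
name       | category   
-----------+------------
Pen        | Electronics
Charger    | Apparel    
Webcam     | Outdoor    
Headphones | Tools      
Desk       | Kitchen    


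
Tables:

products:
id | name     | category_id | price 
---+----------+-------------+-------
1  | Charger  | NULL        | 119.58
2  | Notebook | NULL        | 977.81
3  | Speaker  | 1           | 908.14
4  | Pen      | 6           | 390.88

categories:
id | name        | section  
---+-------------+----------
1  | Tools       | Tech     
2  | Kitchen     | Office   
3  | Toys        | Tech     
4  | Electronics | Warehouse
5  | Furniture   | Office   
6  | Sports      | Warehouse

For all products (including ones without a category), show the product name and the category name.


LEFT JOIN keeps every row from products (the left table); where category_id has no match in categories, the category columns become NULL. Walk through each product:
  - product 1 (Charger): category_id=NULL, no match -> kept with NULL
  - product 2 (Notebook): category_id=NULL, no match -> kept with NULL
  - product 3 (Speaker): category_id=1 -> matches Tools
  - product 4 (Pen): category_id=6 -> matches Sports
All 4 rows appear; 2 have NULL category.

SQL:
SELECT a.name, b.name AS category
FROM products a
LEFT JOIN categories b ON a.category_id = b.id

Result:
name     | category
---------+---------
Charger  | NULL    
Notebook | NULL    
Speaker  | Tools   
Pen      | Sports  


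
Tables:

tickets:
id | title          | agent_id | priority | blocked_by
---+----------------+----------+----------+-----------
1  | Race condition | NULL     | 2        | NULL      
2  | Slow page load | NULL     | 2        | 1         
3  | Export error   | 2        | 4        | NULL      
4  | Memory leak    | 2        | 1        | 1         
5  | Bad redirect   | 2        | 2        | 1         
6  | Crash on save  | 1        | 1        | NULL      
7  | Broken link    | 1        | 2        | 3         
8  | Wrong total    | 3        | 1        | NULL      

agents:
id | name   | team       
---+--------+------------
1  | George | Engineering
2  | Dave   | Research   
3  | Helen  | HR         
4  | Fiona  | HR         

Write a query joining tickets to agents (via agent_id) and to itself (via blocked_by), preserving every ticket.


Two LEFT JOINs from the same base table tickets: one to agents via agent_id, one to tickets itself via blocked_by. Both are LEFT so every ticket is preserved.
Match against agents:
  - ticket 1 (Race condition): agent_id=NULL, no match -> kept with NULL
  - ticket 2 (Slow page load): agent_id=NULL, no match -> kept with NULL
  - ticket 3 (Export error): agent_id=2 -> matches Dave
  - ticket 4 (Memory leak): agent_id=2 -> matches Dave
  - ticket 5 (Bad redirect): agent_id=2 -> matches Dave
  - ticket 6 (Crash on save): agent_id=1 -> matches George
  - ticket 7 (Broken link): agent_id=1 -> matches George
  - ticket 8 (Wrong total): agent_id=3 -> matches Helen
Match against tickets (self):
  - ticket 1 (Race condition): blocked_by=NULL -> NULL
  - ticket 2 (Slow page load): blocked_by=1 -> Race condition
  - ticket 3 (Export error): blocked_by=NULL -> NULL
  - ticket 4 (Memory leak): blocked_by=1 -> Race condition
  - ticket 5 (Bad redirect): blocked_by=1 -> Race condition
  - ticket 6 (Crash on save): blocked_by=NULL -> NULL
  - ticket 7 (Broken link): blocked_by=3 -> Export error
  - ticket 8 (Wrong total): blocked_by=NULL -> NULL

SQL:
SELECT a.title, b.name AS agent, c.title AS blocked_by
FROM tickets a
LEFT JOIN agents b ON a.agent_id = b.id
LEFT JOIN tickets c ON a.blocked_by = c.id

Result:
title          | agent  | blocked_by    
---------------+--------+---------------
Race condition | NULL   | NULL          
Slow page load | NULL   | Race condition
Export error   | Dave   | NULL          
Memory leak    | Dave   | Race condition
Bad redirect   | Dave   | Race condition
Crash on save  | George | NULL          
Broken link    | George | Export error  
Wrong total    | Helen  | NULL          


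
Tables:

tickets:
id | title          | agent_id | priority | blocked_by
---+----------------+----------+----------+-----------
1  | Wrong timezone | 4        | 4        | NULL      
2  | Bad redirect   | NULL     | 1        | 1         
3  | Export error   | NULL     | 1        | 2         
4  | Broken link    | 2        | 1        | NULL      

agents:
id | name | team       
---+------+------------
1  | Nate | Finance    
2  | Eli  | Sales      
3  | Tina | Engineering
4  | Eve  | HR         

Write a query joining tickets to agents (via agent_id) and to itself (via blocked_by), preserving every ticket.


Two LEFT JOINs from the same base table tickets: one to agents via agent_id, one to tickets itself via blocked_by. Both are LEFT so every ticket is preserved.
Match against agents:
  - ticket 1 (Wrong timezone): agent_id=4 -> matches Eve
  - ticket 2 (Bad redirect): agent_id=NULL, no match -> kept with NULL
  - ticket 3 (Export error): agent_id=NULL, no match -> kept with NULL
  - ticket 4 (Broken link): agent_id=2 -> matches Eli
Match against tickets (self):
  - ticket 1 (Wrong timezone): blocked_by=NULL -> NULL
  - ticket 2 (Bad redirect): blocked_by=1 -> Wrong timezone
  - ticket 3 (Export error): blocked_by=2 -> Bad redirect
  - ticket 4 (Broken link): blocked_by=NULL -> NULL

SQL:
SELECT a.title, b.name AS agent, c.title AS blocked_by
FROM tickets a
LEFT JOIN agents b ON a.agent_id = b.id
LEFT JOIN tickets c ON a.blocked_by = c.id

Result:
title          | agent | blocked_by    
---------------+-------+---------------
Wrong timezone | Eve   | NULL          
Bad redirect   | NULL  | Wrong timezone
Export error   | NULL  | Bad redirect  
Broken link    | Eli   | NULL          


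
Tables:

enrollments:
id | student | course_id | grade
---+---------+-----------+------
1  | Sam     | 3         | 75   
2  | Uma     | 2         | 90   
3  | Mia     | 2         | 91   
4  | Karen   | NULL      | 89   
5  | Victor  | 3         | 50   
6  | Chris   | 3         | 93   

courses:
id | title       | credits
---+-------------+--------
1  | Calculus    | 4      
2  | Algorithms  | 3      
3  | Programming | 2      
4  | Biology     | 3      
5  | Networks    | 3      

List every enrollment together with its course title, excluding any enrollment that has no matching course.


INNER JOIN keeps only enrollments rows whose course_id matches an id in courses. Walk through each enrollment:
  - enrollment 1 (Sam): course_id=3 -> matches Programming
  - enrollment 2 (Uma): course_id=2 -> matches Algorithms
  - enrollment 3 (Mia): course_id=2 -> matches Algorithms
  - enrollment 4 (Karen): course_id=NULL, no match -> dropped
  - enrollment 5 (Victor): course_id=3 -> matches Programming
  - enrollment 6 (Chris): course_id=3 -> matches Programming
So 1 of 6 rows is dropped.

SQL:
SELECT a.student, b.title AS course
FROM enrollments a
INNER JOIN courses b ON a.course_id = b.id

Result:
student | course     
--------+------------
Sam     | Programming
Uma     | Algorithms 
Mia     | Algorithms 
Victor  | Programming
Chris   | Programming


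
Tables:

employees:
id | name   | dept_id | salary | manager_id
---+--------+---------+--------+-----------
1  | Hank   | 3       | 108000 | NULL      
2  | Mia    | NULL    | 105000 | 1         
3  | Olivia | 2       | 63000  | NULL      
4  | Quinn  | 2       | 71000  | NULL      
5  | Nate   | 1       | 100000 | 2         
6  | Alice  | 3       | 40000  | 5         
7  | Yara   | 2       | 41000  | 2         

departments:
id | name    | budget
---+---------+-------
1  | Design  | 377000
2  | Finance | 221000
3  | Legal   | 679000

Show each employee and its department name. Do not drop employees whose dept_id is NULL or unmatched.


LEFT JOIN keeps every row from employees (the left table); where dept_id has no match in departments, the department columns become NULL. Walk through each employee:
  - employee 1 (Hank): dept_id=3 -> matches Legal
  - employee 2 (Mia): dept_id=NULL, no match -> kept with NULL
  - employee 3 (Olivia): dept_id=2 -> matches Finance
  - employee 4 (Quinn): dept_id=2 -> matches Finance
  - employee 5 (Nate): dept_id=1 -> matches Design
  - employee 6 (Alice): dept_id=3 -> matches Legal
  - employee 7 (Yara): dept_id=2 -> matches Finance
All 7 rows appear; 1 has NULL department.

SQL:
SELECT a.name, b.name AS department
FROM employees a
LEFT JOIN departments b ON a.dept_id = b.id

Result:
name   | department
-------+-----------
Hank   | Legal     
Mia    | NULL      
Olivia | Finance   
Quinn  | Finance   
Nate   | Design    
Alice  | Legal     
Yara   | Finance   


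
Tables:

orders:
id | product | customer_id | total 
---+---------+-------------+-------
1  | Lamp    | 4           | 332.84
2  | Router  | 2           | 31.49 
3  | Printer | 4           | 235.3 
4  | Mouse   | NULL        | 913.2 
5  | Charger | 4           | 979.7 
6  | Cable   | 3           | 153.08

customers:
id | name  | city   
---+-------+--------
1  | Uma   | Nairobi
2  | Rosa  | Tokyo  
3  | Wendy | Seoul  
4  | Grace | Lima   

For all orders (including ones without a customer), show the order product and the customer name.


LEFT JOIN keeps every row from orders (the left table); where customer_id has no match in customers, the customer columns become NULL. Walk through each order:
  - order 1 (Lamp): customer_id=4 -> matches Grace
  - order 2 (Router): customer_id=2 -> matches Rosa
  - order 3 (Printer): customer_id=4 -> matches Grace
  - order 4 (Mouse): customer_id=NULL, no match -> kept with NULL
  - order 5 (Charger): customer_id=4 -> matches Grace
  - order 6 (Cable): customer_id=3 -> matches Wendy
All 6 rows appear; 1 has NULL customer.

SQL:
SELECT a.product, b.name AS customer
FROM orders a
LEFT JOIN customers b ON a.customer_id = b.id

Result:
product | customer
--------+---------
Lamp    | Grace   
Router  | Rosa    
Printer | Grace   
Mouse   | NULL    
Charger | Grace   
Cable   | Wendy   


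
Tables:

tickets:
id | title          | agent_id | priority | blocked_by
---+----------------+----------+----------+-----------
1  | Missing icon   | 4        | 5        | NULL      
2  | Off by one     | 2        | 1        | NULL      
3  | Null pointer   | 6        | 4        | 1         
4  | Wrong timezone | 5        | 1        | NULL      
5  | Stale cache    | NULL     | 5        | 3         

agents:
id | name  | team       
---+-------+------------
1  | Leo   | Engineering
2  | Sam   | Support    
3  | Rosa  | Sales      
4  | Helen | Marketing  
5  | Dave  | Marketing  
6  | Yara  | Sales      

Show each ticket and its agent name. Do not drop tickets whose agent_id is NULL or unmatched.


LEFT JOIN keeps every row from tickets (the left table); where agent_id has no match in agents, the agent columns become NULL. Walk through each ticket:
  - ticket 1 (Missing icon): agent_id=4 -> matches Helen
  - ticket 2 (Off by one): agent_id=2 -> matches Sam
  - ticket 3 (Null pointer): agent_id=6 -> matches Yara
  - ticket 4 (Wrong timezone): agent_id=5 -> matches Dave
  - ticket 5 (Stale cache): agent_id=NULL, no match -> kept with NULL
All 5 rows appear; 1 has NULL agent.

SQL:
SELECT a.title, b.name AS agent
FROM tickets a
LEFT JOIN agents b ON a.agent_id = b.id

Result:
title          | agent
---------------+------
Missing icon   | Helen
Off by one     | Sam  
Null pointer   | Yara 
Wrong timezone | Dave 
Stale cache    | NULL 


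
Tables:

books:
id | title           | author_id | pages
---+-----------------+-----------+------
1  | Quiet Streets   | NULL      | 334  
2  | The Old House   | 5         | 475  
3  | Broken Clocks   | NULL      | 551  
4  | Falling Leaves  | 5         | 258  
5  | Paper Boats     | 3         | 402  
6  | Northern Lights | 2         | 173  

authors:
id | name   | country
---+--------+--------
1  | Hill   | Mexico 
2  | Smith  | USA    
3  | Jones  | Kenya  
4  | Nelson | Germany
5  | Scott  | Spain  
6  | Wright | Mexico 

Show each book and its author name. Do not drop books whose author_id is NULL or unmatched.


LEFT JOIN keeps every row from books (the left table); where author_id has no match in authors, the author columns become NULL. Walk through each book:
  - book 1 (Quiet Streets): author_id=NULL, no match -> kept with NULL
  - book 2 (The Old House): author_id=5 -> matches Scott
  - book 3 (Broken Clocks): author_id=NULL, no match -> kept with NULL
  - book 4 (Falling Leaves): author_id=5 -> matches Scott
  - book 5 (Paper Boats): author_id=3 -> matches Jones
  - book 6 (Northern Lights): author_id=2 -> matches Smith
All 6 rows appear; 2 have NULL author.

SQL:
SELECT a.title, b.name AS author
FROM books a
LEFT JOIN authors b ON a.author_id = b.id

Result:
title           | author
----------------+-------
Quiet Streets   | NULL  
The Old House   | Scott 
Broken Clocks   | NULL  
Falling Leaves  | Scott 
Paper Boats     | Jones 
Northern Lights | Smith 
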